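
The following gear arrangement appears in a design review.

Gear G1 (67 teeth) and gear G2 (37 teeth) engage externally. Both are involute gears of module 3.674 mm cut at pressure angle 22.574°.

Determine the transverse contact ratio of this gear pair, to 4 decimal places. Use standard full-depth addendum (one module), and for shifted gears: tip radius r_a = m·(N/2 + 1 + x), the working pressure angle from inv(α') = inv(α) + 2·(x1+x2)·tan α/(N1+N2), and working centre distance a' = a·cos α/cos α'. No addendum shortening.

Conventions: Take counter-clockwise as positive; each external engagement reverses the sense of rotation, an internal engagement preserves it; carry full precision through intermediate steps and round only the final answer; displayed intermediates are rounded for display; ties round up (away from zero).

1.6267

recognized (one external pair, fixed centres): single-mesh tooth geometry, m = 3.674, N1 = 67, N2 = 37
base radii: r_b1 = 113.649242, r_b2 = 62.761522
tip radii: r_a1 = 126.753000, r_a2 = 71.643000
no profile shift: α' = α, a' = a
action lengths: √(r_a1²−r_b1²) = 56.126400, √(r_a2²−r_b2²) = 34.550121
base pitch p_b = π·m·cos α = 10.657899
CR = (56.126400 + 34.550121 − 191.048000·sin 22.57400°)/10.657899 = 1.626748
contact ratio ≈ 1.6267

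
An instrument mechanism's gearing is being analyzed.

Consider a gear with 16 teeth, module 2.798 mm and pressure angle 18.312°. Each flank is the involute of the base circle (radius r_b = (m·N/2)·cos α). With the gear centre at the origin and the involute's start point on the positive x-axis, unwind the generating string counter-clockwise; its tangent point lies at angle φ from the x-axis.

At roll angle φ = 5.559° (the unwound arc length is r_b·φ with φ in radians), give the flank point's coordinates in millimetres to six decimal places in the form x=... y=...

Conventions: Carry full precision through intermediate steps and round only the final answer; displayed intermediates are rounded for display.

recognized (one wheel, involute flank): single-mesh tooth geometry, m = 2.798, N = 16
pitch radius r_p = m·N/2 = 2.798·16/2 = 22.384000
base radius r_b = r_p·cos α = 22.384000·cos 18.312° = 21.250467
roll angle φ = 5.559° = 0.09702285 rad
x = r_b·(cos φ + φ·sin φ) = 21.350252
y = r_b·(sin φ − φ·cos φ) = 0.006463

x=21.350252 y=0.006463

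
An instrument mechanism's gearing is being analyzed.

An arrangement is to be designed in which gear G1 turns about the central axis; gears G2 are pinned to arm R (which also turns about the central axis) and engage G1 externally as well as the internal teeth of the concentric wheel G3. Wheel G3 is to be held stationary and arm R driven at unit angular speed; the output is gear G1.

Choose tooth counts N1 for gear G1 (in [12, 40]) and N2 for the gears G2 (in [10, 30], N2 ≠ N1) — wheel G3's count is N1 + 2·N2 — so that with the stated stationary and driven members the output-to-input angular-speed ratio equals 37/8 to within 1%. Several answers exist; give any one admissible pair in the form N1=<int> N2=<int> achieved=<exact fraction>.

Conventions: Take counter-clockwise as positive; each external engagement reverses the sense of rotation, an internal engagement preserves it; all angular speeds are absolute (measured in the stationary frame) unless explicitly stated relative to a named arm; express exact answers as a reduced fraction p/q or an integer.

planetary set to be sized for 37/8 (Willis relation)
Willis with ω_ring = 0: ω_sun/ω_arm = (N1+N3)/N1; set equal to 37/8  ⇒  N3/N1 = 37/8 − 1 = 29/8
N3 = N1 + 2·N2  ⇒  N2/N1 = (N3/N1 − 1)/2 = (29/8 − 1)/2 = 21/16
smallest multiple with N1 ≥ 12 and N2 ≥ 10: k = 1  ⇒  N1 = 1·16 = 16, N2 = 1·21 = 21 (N1 ≤ 40, N2 ≤ 30, N2 ≠ N1 ✓), N3 = 16 + 2·21 = 58
check: (N1+N3)/N1 with N1 = 16, N3 = 58 gives 37/8; |achieved − target| = 0 ≤ 37/800 ✓

N1=16 N2=21 achieved=37/8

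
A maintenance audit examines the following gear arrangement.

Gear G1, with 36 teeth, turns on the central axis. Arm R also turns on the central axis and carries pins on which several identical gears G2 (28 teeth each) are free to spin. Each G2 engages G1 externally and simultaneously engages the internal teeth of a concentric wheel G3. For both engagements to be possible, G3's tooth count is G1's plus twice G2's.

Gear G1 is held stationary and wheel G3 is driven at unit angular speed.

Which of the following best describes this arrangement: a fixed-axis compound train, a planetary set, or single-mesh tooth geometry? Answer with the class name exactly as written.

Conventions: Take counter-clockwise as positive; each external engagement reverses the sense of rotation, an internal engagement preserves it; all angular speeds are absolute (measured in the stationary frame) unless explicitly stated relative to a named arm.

planetary set

class = planetary set [G3 = 36+2·28 = 92; Willis about the carrier]
classification: planetary set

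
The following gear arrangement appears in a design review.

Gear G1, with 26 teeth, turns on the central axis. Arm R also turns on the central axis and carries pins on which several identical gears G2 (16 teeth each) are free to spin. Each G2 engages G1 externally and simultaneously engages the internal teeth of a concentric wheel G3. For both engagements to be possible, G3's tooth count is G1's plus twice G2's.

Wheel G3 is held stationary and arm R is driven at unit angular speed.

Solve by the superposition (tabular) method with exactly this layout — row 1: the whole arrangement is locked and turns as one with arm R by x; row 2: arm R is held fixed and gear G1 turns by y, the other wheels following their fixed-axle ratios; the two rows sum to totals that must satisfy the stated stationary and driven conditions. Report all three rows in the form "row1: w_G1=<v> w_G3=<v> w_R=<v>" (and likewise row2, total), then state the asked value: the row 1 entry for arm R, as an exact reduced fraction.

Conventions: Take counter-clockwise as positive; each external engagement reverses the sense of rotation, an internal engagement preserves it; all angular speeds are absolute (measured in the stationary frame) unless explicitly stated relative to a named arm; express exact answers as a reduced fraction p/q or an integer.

recognized (axles ride arm R): planetary set, 26/16/58 teeth
row 1: whole set turns with the arm by x
superposition row 2 [arm held]: sun y, ring −(26/58)·y, arm 0
boundary: total ω_ring = x − (26/58)·y = 0 and total ω_arm = x = 1  ⇒  y = 29/13, x = 1
row 2 ring = −(26/58)·29/13 = -1
totals (row 1 + row 2): sun 1 + 29/13 = 42/13, ring 1 + (-1) = 0, arm 1 + 0 = 1
asked cell (row1, arm) = 1

row1: w_G1=1 w_G3=1 w_R=1
row2: w_G1=29/13 w_G3=-1 w_R=0
total: w_G1=42/13 w_G3=0 w_R=1
asked value: 1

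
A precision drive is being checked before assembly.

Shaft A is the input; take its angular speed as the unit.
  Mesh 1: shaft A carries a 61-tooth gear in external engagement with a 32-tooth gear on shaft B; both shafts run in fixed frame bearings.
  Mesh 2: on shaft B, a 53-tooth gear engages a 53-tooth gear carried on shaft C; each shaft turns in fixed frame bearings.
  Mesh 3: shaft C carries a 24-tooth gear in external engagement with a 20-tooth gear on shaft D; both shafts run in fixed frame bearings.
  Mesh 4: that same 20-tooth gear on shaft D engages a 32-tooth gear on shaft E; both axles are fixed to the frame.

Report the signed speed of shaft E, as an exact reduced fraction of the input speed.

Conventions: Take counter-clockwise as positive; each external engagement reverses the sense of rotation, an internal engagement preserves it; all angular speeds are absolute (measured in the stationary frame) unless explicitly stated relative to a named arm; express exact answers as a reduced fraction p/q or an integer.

4-mesh fixed-axis compound train (all bearings frame-fixed)
mesh 1 [61T→32T]: |ω|/ω_in = 1×61/32 = 61/32, sense flips to −
mesh 2 [53T→53T]: |ω|/ω_in = (61/32)×53/53 = 61/32, sense flips to +
mesh 3 [24T→20T]: |ω|/ω_in = (61/32)×24/20 = 183/80, sense flips to −
mesh 4 [20T→32T]: |ω|/ω_in = (183/80)×20/32 = 183/128, sense flips to +
signed output speed (× input speed) = 183/128

183/128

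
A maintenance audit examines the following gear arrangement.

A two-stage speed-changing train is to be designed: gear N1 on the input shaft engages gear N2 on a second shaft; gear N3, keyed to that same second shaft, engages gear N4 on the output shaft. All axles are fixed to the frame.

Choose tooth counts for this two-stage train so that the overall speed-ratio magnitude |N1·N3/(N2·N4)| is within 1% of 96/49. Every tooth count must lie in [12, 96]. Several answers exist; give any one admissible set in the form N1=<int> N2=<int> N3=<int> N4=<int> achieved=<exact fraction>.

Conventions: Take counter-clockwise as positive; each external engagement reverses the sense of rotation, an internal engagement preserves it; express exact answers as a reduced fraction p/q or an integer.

2-stage fixed-axis compound train for ratio 96/49
target = 96/49 in lowest terms: an exact hit needs N1·N3 = k·96 and N2·N4 = k·49 for one integer k, every count in [12, 96]; additionally prefer no 1:1 stage (N1 ≠ N2, N3 ≠ N4)
k = 1…3: no 1:1-free in-range split of k·96 and k·49 into factor pairs; take k = 4
k = 4: N1·N3 = 384 = 12·32, N2·N4 = 196 = 14·14
achieved = 12·32/(14·14) = 96/49; |achieved − target| = 0 ≤ 24/1225 ✓

N1=12 N2=14 N3=32 N4=14 achieved=96/49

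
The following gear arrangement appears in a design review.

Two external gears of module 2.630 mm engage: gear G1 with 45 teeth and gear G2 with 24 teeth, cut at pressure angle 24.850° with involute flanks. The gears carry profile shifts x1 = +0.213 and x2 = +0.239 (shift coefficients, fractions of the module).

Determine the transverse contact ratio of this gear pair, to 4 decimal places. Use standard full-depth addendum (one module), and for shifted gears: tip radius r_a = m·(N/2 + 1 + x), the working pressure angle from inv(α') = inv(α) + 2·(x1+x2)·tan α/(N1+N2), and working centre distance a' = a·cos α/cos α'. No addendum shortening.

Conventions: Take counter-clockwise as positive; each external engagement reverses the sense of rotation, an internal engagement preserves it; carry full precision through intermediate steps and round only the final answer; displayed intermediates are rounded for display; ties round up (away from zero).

topology: single-mesh involute geometry — m = 2.630, 45T/24T pair
base radii: r_b1 = 53.696051, r_b2 = 28.637894
tip radii: r_a1 = 62.365190, r_a2 = 34.818570
inv(α') = inv(24.850°) + 2·(+0.213+0.239)·tan α/(45+24) = 0.03547756  ⇒  α' = 26.36278°
a' = a·cos α / cos α' = 90.7350·cos 24.850°/cos 26.36278° = 91.890519
action lengths: √(r_a1²−r_b1²) = 31.719883, √(r_a2²−r_b2²) = 19.804137
base pitch p_b = π·m·cos α = 7.497383
CR = (31.719883 + 19.804137 − 91.890519·sin 26.36278°)/7.497383 = 1.429798
contact ratio ≈ 1.4298

1.4298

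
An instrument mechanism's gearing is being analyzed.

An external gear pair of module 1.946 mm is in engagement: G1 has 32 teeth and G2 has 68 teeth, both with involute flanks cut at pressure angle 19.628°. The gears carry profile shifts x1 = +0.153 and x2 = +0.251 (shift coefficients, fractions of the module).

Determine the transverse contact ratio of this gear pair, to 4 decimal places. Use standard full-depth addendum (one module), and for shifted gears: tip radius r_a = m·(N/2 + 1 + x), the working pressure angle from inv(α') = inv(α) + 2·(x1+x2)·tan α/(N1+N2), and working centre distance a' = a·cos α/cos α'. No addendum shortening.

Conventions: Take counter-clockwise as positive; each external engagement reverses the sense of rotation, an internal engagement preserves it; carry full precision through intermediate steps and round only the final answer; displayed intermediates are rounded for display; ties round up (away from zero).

1.6884

class = single-mesh tooth geometry [involute pair 32T × 68T, m = 1.946]
base radii: r_b1 = 29.326793, r_b2 = 62.319435
tip radii: r_a1 = 33.379738, r_a2 = 68.598446
inv(α') = inv(19.628°) + 2·(+0.153+0.251)·tan α/(32+68) = 0.01694312  ⇒  α' = 20.84249°
a' = a·cos α / cos α' = 97.3000·cos 19.628°/cos 20.84249° = 98.063284
action lengths: √(r_a1²−r_b1²) = 15.941961, √(r_a2²−r_b2²) = 28.671149
base pitch p_b = π·m·cos α = 5.758302
CR = (15.941961 + 28.671149 − 98.063284·sin 20.84249°)/5.758302 = 1.688378
contact ratio ≈ 1.6884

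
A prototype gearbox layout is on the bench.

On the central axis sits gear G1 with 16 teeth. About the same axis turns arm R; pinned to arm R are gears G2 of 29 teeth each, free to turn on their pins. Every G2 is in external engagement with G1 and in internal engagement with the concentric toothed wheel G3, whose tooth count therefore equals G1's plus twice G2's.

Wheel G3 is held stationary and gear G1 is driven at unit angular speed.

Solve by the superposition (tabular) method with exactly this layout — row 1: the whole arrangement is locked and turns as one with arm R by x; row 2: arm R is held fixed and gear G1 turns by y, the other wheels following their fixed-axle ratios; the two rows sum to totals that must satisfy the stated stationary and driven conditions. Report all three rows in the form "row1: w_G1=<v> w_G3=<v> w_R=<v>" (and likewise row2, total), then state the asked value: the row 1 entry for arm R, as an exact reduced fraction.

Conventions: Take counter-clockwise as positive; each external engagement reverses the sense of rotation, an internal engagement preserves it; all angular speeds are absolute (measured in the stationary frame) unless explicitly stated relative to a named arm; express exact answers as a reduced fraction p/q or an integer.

row1: w_G1=8/45 w_G3=8/45 w_R=8/45
row2: w_G1=37/45 w_G3=-8/45 w_R=0
total: w_G1=1 w_G3=0 w_R=8/45
asked value: 8/45

recognized (axles ride arm R): planetary set, 16/29/74 teeth
row 1 — lock + rotate with arm: ω_sun = ω_ring = ω_arm = x
row 2 — arm fixed, fixed-axis ratios: sun y, ring −(16/74)·y, arm 0
boundary: total ω_ring = x − (16/74)·y = 0 and total ω_sun = x + y = 1  ⇒  y = 37/45, x = 8/45
row 2 ring = −(16/74)·37/45 = -8/45
totals (row 1 + row 2): sun 8/45 + 37/45 = 1, ring 8/45 + (-8/45) = 0, arm 8/45 + 0 = 8/45
asked cell (row1, arm) = 8/45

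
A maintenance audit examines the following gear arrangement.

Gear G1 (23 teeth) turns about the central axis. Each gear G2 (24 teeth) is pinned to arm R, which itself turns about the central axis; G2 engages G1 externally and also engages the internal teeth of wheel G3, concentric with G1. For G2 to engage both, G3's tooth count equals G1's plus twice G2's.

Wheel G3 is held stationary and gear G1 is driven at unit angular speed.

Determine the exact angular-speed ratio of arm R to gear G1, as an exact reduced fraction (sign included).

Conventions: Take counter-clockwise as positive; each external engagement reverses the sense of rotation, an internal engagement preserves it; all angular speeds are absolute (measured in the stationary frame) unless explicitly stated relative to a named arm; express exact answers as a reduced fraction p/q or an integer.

recognized (axles ride arm R): planetary set, 23/24/71 teeth
ring teeth: 23 + 2·24 = 71
23(ω_sun−ω_arm) = −71(ω_ring−ω_arm),  ω_ring = 0, ω_sun = 1
23(1−ω_arm) = −71(0−ω_arm)  ⇒  94·ω_arm = 23  ⇒  ω_arm = 23/94
ω_out/ω_in = 23/94

23/94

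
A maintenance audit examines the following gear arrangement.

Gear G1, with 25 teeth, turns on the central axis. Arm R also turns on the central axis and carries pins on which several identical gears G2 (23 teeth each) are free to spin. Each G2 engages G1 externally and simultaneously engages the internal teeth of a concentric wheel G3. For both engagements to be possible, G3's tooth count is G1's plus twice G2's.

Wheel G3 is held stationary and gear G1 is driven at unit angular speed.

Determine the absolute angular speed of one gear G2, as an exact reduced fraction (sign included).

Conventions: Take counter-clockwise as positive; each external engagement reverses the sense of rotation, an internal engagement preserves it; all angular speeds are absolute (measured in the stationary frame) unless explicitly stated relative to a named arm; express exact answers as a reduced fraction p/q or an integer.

planetary set (25T centre, 23T on arm, 71T internal) — Willis relation
ring teeth: 25 + 2·23 = 71
25(ω_sun−ω_arm) = −71(ω_ring−ω_arm),  ω_ring = 0, ω_sun = 1
25(1−ω_arm) = −71(0−ω_arm)  ⇒  96·ω_arm = 25  ⇒  ω_arm = 25/96
sun–planet mesh: 25·(1−25/96) = −23·(ω_p−ω_arm)  ⇒  ω_p−ω_arm = -1775/2208
ω_p = 25/96 − 1775/2208 = -25/46
exact speed ratio = -25/46

-25/46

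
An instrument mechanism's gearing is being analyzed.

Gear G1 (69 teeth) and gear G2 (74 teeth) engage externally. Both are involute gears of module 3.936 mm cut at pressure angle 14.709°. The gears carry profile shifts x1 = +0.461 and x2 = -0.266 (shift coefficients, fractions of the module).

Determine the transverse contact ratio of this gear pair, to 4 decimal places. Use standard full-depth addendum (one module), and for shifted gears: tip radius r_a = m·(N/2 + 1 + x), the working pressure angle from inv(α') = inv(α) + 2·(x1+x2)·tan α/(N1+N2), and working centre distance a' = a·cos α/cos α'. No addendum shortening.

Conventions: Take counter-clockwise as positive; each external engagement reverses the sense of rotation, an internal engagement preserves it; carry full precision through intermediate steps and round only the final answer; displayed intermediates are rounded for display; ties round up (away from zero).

class = single-mesh tooth geometry [involute pair 69T × 74T, m = 3.936]
base radii: r_b1 = 131.341808, r_b2 = 140.859331
tip radii: r_a1 = 141.542496, r_a2 = 148.521024
inv(α') = inv(14.709°) + 2·(+0.461-0.266)·tan α/(69+74) = 0.00650845  ⇒  α' = 15.28067°
a' = a·cos α / cos α' = 281.4240·cos 14.709°/cos 15.28067° = 282.177119
action lengths: √(r_a1²−r_b1²) = 52.759905, √(r_a2²−r_b2²) = 47.086554
base pitch p_b = π·m·cos α = 11.960071
CR = (52.759905 + 47.086554 − 282.177119·sin 15.28067°)/11.960071 = 2.130368
contact ratio ≈ 2.1304

2.1304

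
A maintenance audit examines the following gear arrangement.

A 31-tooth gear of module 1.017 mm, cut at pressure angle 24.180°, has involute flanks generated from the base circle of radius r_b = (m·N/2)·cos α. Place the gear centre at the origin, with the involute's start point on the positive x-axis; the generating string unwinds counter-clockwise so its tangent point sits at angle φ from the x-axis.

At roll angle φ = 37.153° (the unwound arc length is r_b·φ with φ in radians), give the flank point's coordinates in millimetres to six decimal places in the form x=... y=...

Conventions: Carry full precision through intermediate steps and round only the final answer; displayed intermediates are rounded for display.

x=17.093325 y=1.252833

class = single-mesh tooth geometry [base-circle involute, m = 1.017, 31T]
pitch radius r_p = m·N/2 = 1.017·31/2 = 15.763500
base radius r_b = r_p·cos α = 15.763500·cos 24.180° = 14.380460
roll angle φ = 37.153° = 0.64844218 rad
x = r_b·(cos φ + φ·sin φ) = 17.093325
y = r_b·(sin φ − φ·cos φ) = 1.252833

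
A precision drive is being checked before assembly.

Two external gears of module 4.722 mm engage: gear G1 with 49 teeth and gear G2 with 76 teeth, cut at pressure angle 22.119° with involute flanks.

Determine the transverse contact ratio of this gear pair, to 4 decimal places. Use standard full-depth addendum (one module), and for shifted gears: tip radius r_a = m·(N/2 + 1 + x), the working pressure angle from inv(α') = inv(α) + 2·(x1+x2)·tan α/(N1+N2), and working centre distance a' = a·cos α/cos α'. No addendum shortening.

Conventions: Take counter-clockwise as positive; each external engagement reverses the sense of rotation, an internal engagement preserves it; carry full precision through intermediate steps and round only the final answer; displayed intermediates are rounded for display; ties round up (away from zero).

1.6749

topology: single-mesh involute geometry — m = 4.722, 49T/76T pair
base radii: r_b1 = 107.174731, r_b2 = 166.230196
tip radii: r_a1 = 120.411000, r_a2 = 184.158000
no profile shift: α' = α, a' = a
action lengths: √(r_a1²−r_b1²) = 54.885206, √(r_a2²−r_b2²) = 79.257120
base pitch p_b = π·m·cos α = 13.742831
CR = (54.885206 + 79.257120 − 295.125000·sin 22.11900°)/13.742831 = 1.674944
contact ratio ≈ 1.6749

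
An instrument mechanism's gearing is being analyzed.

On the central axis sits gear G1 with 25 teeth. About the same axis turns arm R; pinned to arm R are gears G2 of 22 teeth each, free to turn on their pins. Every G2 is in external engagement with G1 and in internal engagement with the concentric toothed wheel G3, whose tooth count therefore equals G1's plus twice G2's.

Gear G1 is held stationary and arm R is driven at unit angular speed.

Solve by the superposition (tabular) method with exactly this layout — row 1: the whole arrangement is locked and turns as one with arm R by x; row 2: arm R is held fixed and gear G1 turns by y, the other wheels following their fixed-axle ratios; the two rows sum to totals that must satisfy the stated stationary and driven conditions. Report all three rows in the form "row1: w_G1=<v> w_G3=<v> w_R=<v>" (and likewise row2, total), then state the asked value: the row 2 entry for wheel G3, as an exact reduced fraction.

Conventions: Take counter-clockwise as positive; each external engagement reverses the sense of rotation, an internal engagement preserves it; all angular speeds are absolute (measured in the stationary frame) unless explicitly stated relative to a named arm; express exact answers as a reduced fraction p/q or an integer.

row1: w_G1=1 w_G3=1 w_R=1
row2: w_G1=-1 w_G3=25/69 w_R=0
total: w_G1=0 w_G3=94/69 w_R=1
asked value: 25/69

topology: planetary set — G1 25T / G2 22T / G3 69T, arm = carrier (Willis)
row 1: whole set turns with the arm by x
row 2 — arm fixed, fixed-axis ratios: sun y, ring −(25/69)·y, arm 0
boundary: total ω_sun = x + y = 0 and total ω_arm = x = 1  ⇒  y = -1, x = 1
row 2 ring = −(25/69)·(-1) = 25/69
totals (row 1 + row 2): sun 1 + (-1) = 0, ring 1 + 25/69 = 94/69, arm 1 + 0 = 1
asked cell (row2, ring) = 25/69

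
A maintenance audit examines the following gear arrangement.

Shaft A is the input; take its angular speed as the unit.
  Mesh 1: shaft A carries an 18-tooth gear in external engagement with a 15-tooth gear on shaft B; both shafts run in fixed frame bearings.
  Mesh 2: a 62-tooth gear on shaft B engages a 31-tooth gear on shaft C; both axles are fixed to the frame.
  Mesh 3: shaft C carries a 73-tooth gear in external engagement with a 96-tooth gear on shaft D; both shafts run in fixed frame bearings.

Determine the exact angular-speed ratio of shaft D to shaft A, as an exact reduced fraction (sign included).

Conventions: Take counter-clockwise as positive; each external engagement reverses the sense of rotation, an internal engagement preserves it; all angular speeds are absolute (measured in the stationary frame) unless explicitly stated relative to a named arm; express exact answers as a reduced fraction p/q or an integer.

-73/40

class = fixed-axis compound train [3 meshes; 3 ratios multiply, 3 sense flips]
mesh 1 [18T→15T]: running ratio 6/5, sense −
mesh 2 [62T→31T]: running ratio 12/5, sense +
mesh 3 [73T→96T]: running ratio 73/40, sense −
ω_out/ω_in = -73/40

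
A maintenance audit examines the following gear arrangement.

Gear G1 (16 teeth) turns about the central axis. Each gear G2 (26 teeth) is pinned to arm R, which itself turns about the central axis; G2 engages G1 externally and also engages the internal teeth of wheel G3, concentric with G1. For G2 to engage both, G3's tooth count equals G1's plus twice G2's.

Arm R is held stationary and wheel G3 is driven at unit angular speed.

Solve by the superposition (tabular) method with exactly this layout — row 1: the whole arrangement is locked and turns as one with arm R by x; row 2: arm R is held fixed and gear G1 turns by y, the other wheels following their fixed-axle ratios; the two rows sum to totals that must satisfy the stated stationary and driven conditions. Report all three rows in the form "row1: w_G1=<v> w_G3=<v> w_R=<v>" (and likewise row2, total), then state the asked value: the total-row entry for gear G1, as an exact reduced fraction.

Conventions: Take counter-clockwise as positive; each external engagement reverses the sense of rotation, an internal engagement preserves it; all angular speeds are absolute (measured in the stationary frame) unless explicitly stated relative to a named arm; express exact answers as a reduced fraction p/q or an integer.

topology: planetary set — G1 16T / G2 26T / G3 68T, arm = carrier (Willis)
superposition row 1 [locked train]: every member turns x
superposition row 2 [arm held]: sun y, ring −(16/68)·y, arm 0
boundary: total ω_arm = x = 0 and total ω_ring = x − (16/68)·y = 1  ⇒  y = -17/4, x = 0
row 2 ring = −(16/68)·(-17/4) = 1
totals (row 1 + row 2): sun 0 + (-17/4) = -17/4, ring 0 + 1 = 1, arm 0 + 0 = 0
asked cell (total, sun) = -17/4

row1: w_G1=0 w_G3=0 w_R=0
row2: w_G1=-17/4 w_G3=1 w_R=0
total: w_G1=-17/4 w_G3=1 w_R=0
asked value: -17/4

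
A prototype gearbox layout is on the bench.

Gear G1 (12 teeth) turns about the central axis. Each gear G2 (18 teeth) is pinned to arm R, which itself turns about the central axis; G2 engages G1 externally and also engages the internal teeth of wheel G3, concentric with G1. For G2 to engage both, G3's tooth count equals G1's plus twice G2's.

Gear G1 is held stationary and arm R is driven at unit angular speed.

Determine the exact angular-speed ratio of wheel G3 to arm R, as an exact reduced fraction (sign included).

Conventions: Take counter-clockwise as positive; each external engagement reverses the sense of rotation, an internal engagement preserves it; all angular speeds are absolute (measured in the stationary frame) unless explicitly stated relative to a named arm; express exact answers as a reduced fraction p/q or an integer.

5/4

planetary set (12T centre, 18T on arm, 48T internal) — Willis relation
ring teeth: 12 + 2·18 = 48
12(ω_sun−ω_arm) = −48(ω_ring−ω_arm),  ω_sun = 0, ω_arm = 1
ω_ring = 1 − (12/48)(0−1) = 5/4
ω_out/ω_in = 5/4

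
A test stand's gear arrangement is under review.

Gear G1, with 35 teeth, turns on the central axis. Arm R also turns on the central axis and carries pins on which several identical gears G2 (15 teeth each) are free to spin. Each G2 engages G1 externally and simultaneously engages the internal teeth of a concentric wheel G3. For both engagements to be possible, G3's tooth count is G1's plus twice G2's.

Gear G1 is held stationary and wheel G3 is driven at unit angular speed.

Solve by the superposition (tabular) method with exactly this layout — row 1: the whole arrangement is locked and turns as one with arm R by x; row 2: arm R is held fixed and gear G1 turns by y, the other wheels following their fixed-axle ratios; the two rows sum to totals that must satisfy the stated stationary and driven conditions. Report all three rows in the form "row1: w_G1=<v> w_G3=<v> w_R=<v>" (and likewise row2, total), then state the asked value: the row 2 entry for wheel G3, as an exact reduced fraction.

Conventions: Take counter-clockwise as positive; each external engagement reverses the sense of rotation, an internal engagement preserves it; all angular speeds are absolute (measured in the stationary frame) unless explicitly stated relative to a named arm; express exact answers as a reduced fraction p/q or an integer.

row1: w_G1=13/20 w_G3=13/20 w_R=13/20
row2: w_G1=-13/20 w_G3=7/20 w_R=0
total: w_G1=0 w_G3=1 w_R=13/20
asked value: 7/20

topology: planetary set — G1 35T / G2 15T / G3 65T, arm = carrier (Willis)
row 1 — lock + rotate with arm: ω_sun = ω_ring = ω_arm = x
row 2: sun turns y, ring = −(35/65)·y, arm 0
boundary: total ω_sun = x + y = 0 and total ω_ring = x − (35/65)·y = 1  ⇒  y = -13/20, x = 13/20
row 2 ring = −(35/65)·(-13/20) = 7/20
totals (row 1 + row 2): sun 13/20 + (-13/20) = 0, ring 13/20 + 7/20 = 1, arm 13/20 + 0 = 13/20
asked cell (row2, ring) = 7/20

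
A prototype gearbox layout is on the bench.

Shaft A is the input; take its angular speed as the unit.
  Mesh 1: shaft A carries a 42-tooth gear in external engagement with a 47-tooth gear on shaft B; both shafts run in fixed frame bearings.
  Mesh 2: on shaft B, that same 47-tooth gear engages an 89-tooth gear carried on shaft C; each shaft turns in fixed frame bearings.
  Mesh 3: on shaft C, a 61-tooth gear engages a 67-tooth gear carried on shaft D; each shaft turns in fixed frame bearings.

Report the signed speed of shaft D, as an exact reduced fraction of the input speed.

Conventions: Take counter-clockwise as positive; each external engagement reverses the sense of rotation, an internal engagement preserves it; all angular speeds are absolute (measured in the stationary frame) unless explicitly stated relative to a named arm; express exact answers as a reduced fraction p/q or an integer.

-2562/5963

3-mesh fixed-axis compound train (all bearings frame-fixed)
mesh 1 [42T→47T]: |ω|/ω_in = 1×42/47 = 42/47, sense flips to −
mesh 2 [47T→89T]: |ω|/ω_in = (42/47)×47/89 = 42/89, sense flips to +
mesh 3 [61T→67T]: |ω|/ω_in = (42/89)×61/67 = 2562/5963, sense flips to −
signed output speed (× input speed) = -2562/5963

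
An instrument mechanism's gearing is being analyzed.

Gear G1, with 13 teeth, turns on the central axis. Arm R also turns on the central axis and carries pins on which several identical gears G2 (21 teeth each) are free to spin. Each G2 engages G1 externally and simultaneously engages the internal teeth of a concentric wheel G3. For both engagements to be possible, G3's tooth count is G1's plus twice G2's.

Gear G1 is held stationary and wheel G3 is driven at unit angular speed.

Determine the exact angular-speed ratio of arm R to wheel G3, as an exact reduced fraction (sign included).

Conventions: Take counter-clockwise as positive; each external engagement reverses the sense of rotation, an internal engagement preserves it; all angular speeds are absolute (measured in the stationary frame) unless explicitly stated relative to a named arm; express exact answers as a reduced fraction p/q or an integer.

55/68

topology: planetary set — G1 13T / G2 21T / G3 55T, arm = carrier (Willis)
ring teeth: 13 + 2·21 = 55
13(ω_sun−ω_arm) = −55(ω_ring−ω_arm),  ω_sun = 0, ω_ring = 1
13(0−ω_arm) = −55(1−ω_arm)  ⇒  68·ω_arm = 55  ⇒  ω_arm = 55/68
ω_out/ω_in = 55/68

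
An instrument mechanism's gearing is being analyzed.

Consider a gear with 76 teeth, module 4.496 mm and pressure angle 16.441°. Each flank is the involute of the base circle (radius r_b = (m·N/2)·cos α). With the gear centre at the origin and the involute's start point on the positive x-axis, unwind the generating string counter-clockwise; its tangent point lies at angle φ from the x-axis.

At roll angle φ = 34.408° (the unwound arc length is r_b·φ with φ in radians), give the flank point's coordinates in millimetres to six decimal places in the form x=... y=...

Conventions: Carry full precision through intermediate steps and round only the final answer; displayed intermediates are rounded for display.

class = single-mesh tooth geometry [base-circle involute, m = 4.496, 76T]
pitch radius r_p = m·N/2 = 4.496·76/2 = 170.848000
base radius r_b = r_p·cos α = 170.848000·cos 16.441° = 163.862314
roll angle φ = 34.408° = 0.60053289 rad
x = r_b·(cos φ + φ·sin φ) = 190.798830
y = r_b·(sin φ − φ·cos φ) = 11.408388

x=190.798830 y=11.408388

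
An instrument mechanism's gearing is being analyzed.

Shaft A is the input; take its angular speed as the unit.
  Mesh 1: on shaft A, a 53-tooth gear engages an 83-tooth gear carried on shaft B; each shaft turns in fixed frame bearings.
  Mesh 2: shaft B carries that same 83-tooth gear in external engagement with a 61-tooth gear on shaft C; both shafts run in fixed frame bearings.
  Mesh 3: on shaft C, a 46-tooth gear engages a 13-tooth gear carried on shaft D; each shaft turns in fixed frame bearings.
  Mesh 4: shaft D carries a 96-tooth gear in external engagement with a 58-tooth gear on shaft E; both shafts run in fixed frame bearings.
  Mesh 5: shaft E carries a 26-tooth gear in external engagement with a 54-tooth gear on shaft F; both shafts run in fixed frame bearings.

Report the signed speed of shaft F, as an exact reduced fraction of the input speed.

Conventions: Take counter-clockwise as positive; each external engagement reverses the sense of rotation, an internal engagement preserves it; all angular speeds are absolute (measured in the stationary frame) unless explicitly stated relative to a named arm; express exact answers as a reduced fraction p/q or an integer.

5-mesh fixed-axis compound train (all bearings frame-fixed)
mesh 1 [53T→83T]: |ω|/ω_in = 1×53/83 = 53/83, sense flips to −
mesh 2 [83T→61T]: |ω|/ω_in = (53/83)×83/61 = 53/61, sense flips to +
mesh 3 [46T→13T]: |ω|/ω_in = (53/61)×46/13 = 2438/793, sense flips to −
mesh 4 [96T→58T]: |ω|/ω_in = (2438/793)×96/58 = 117024/22997, sense flips to +
mesh 5 [26T→54T]: |ω|/ω_in = (117024/22997)×26/54 = 39008/15921, sense flips to −
signed output speed (× input speed) = -39008/15921

-39008/15921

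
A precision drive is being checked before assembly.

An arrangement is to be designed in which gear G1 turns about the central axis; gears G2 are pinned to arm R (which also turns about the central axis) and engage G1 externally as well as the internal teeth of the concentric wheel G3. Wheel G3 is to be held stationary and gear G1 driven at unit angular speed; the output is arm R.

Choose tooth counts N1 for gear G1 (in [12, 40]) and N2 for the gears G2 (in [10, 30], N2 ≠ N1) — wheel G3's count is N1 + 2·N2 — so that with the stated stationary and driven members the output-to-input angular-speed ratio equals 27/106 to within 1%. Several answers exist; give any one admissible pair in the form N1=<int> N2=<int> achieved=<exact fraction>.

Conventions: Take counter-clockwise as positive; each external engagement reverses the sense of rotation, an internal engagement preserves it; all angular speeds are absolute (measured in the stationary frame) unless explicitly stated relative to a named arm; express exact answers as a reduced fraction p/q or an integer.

N1=27 N2=26 achieved=27/106

design class (target 27/106): planetary set
Willis with ω_ring = 0: ω_arm/ω_sun = N1/(N1+N3); set equal to 27/106  ⇒  N3/N1 = 1/(27/106) − 1 = 79/27
N3 = N1 + 2·N2  ⇒  N2/N1 = (N3/N1 − 1)/2 = (79/27 − 1)/2 = 26/27
smallest multiple with N1 ≥ 12 and N2 ≥ 10: k = 1  ⇒  N1 = 1·27 = 27, N2 = 1·26 = 26 (N1 ≤ 40, N2 ≤ 30, N2 ≠ N1 ✓), N3 = 27 + 2·26 = 79
check: N1/(N1+N3) with N1 = 27, N3 = 79 gives 27/106; |achieved − target| = 0 ≤ 27/10600 ✓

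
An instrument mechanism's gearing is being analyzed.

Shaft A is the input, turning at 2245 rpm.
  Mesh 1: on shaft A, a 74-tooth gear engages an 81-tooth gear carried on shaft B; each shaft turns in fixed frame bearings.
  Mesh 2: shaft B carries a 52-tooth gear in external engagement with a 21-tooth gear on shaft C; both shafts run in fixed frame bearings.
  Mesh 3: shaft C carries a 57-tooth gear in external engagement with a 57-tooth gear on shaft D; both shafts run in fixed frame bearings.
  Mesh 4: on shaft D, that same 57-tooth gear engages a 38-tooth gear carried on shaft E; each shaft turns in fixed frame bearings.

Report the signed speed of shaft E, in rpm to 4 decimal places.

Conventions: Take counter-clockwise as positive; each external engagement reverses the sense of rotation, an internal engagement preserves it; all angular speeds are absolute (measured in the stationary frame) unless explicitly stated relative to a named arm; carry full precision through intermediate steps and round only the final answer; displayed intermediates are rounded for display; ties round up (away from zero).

+7617.9541 rpm

recognized (5 fixed axles, 4 meshes): fixed-axis compound train
mesh 1 [74T→81T]: ω = 2245.0000×74/81 = 2050.9877 rpm, sense flips to −
mesh 2 [52T→21T]: ω = 2050.9877×52/21 = 5078.6361 rpm, sense flips to +
mesh 3 [57T→57T]: ω = 5078.6361×57/57 = 5078.6361 rpm, sense flips to −
mesh 4 [57T→38T]: ω = 5078.6361×57/38 = 7617.9541 rpm, sense flips to +
signed output speed = +7617.9541 rpm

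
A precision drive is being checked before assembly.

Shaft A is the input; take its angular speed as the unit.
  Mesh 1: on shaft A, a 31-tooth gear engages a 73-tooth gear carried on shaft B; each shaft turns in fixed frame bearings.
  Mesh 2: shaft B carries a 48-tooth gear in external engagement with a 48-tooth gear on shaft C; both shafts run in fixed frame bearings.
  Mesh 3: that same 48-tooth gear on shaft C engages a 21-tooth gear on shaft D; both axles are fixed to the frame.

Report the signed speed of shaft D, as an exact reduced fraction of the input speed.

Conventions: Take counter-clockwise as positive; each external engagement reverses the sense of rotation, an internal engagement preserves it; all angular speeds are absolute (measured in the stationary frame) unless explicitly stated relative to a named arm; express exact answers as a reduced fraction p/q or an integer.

3-mesh fixed-axis compound train (all bearings frame-fixed)
mesh 1 [31T→73T]: |ω|/ω_in = 1×31/73 = 31/73, sense flips to −
mesh 2 [48T→48T]: |ω|/ω_in = (31/73)×48/48 = 31/73, sense flips to +
mesh 3 [48T→21T]: |ω|/ω_in = (31/73)×48/21 = 496/511, sense flips to −
signed output speed (× input speed) = -496/511

-496/511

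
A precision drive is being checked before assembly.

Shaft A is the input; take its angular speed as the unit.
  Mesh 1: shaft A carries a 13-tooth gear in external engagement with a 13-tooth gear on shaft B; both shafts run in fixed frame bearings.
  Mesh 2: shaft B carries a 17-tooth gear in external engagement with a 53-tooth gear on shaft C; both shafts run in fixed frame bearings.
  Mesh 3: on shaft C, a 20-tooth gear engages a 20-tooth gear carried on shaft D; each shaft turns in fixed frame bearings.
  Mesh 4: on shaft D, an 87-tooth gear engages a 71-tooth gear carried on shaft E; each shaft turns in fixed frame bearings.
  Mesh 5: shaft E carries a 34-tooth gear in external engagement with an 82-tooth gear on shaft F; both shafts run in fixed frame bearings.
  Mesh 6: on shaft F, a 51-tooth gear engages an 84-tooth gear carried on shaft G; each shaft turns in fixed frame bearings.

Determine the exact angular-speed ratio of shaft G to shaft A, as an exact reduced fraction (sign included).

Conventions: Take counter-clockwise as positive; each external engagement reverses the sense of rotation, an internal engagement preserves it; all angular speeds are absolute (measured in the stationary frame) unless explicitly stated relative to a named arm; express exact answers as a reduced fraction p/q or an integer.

class = fixed-axis compound train [6 meshes; 6 ratios multiply, 6 sense flips]
mesh 1 [13T→13T]: running ratio 1, sense −
mesh 2 [17T→53T]: running ratio 17/53, sense +
mesh 3 [20T→20T]: running ratio 17/53, sense −
mesh 4 [87T→71T]: running ratio 1479/3763, sense +
mesh 5 [34T→82T]: running ratio 25143/154283, sense −
mesh 6 [51T→84T]: running ratio 427431/4319924, sense +
ω_out/ω_in = 427431/4319924

427431/4319924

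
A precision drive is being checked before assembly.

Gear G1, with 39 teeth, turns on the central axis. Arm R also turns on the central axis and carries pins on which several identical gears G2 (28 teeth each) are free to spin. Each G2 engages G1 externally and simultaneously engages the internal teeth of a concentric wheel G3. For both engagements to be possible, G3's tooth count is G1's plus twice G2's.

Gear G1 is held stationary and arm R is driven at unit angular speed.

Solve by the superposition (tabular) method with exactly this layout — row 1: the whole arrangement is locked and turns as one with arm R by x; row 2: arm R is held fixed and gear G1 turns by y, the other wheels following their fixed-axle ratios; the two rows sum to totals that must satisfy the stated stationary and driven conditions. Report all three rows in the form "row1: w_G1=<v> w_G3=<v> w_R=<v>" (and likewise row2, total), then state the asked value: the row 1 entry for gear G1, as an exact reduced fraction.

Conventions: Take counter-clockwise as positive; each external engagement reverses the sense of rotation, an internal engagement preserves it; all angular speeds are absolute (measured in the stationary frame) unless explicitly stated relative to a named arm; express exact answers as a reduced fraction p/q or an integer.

planetary set (39T centre, 28T on arm, 95T internal) — Willis relation
row 1 — lock + rotate with arm: ω_sun = ω_ring = ω_arm = x
row 2 (arm held, sun turns y): ω_ring = −(39/95)·y, ω_arm = 0
boundary: total ω_sun = x + y = 0 and total ω_arm = x = 1  ⇒  y = -1, x = 1
row 2 ring = −(39/95)·(-1) = 39/95
totals (row 1 + row 2): sun 1 + (-1) = 0, ring 1 + 39/95 = 134/95, arm 1 + 0 = 1
asked cell (row1, sun) = 1

row1: w_G1=1 w_G3=1 w_R=1
row2: w_G1=-1 w_G3=39/95 w_R=0
total: w_G1=0 w_G3=134/95 w_R=1
asked value: 1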